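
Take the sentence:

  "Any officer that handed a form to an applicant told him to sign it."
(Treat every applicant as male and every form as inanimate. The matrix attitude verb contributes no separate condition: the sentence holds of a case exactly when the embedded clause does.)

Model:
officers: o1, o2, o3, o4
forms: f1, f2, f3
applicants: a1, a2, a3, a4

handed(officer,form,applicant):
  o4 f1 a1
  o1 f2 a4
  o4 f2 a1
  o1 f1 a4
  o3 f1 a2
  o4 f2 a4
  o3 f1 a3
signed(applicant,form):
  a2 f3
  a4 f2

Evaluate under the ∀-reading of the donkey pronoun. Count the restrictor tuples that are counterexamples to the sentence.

5

"him" takes "an applicant" as antecedent and "it" takes "a form"; both are donkey pronouns co-varying with the restrictor.
Strong reading: for every (o,f,a) with handed(o,f,a), signed(a,f).
Restrictor triples: (o1,f1,a4)→signed(a4,f1) ✗  (o1,f2,a4)→signed(a4,f2) ✓  (o3,f1,a2)→signed(a2,f1) ✗  (o3,f1,a3)→signed(a3,f1) ✗  (o4,f1,a1)→signed(a1,f1) ✗  (o4,f2,a1)→signed(a1,f2) ✗  (o4,f2,a4)→signed(a4,f2) ✓
Counterexamples (restrictor triples failing the scope): 5.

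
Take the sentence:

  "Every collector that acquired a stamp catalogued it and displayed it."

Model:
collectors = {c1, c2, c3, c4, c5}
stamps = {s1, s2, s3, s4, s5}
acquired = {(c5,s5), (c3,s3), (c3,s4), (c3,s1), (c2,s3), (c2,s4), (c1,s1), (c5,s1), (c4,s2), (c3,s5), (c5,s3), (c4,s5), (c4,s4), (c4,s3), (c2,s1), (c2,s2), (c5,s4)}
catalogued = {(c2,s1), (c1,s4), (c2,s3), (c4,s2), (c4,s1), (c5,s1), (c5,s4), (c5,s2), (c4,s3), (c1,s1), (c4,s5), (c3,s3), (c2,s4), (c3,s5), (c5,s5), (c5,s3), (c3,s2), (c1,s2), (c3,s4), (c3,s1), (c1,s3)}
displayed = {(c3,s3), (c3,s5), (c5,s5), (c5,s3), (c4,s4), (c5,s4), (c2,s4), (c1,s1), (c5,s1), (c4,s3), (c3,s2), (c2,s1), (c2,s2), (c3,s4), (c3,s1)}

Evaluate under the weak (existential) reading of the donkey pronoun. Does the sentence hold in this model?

"it" takes "a stamp" as antecedent — a donkey pronoun bound across the clause boundary.
Weak reading: every collector c with some acquired-stamp has at least one acquired-stamp s such that catalogued(c,s) ∧ displayed(c,s).
Per collector: c1:✓  c2:✓  c3:✓  c4:✓  c5:✓
Every collector in the restrictor has a witness.

True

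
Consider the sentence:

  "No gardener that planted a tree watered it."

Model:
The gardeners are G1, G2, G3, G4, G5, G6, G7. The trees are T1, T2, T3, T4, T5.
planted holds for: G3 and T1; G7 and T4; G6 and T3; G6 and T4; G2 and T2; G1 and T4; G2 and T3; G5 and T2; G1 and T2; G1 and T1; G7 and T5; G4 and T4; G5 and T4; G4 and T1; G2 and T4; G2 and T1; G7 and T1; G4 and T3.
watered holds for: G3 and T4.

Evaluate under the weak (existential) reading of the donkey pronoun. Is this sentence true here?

True

"it" takes "a tree" as antecedent — a donkey pronoun bound across the clause boundary.
Truth condition: for no (g,t) with planted(g,t) does watered(g,t) hold.
Restrictor pairs — does the scope hold? (G1,T1):fails  (G1,T2):fails  (G1,T4):fails  (G2,T1):fails  (G2,T2):fails  (G2,T3):fails  (G2,T4):fails  (G3,T1):fails  (G4,T1):fails  (G4,T3):fails  (G4,T4):fails  (G5,T2):fails  (G5,T4):fails  (G6,T3):fails  (G6,T4):fails  (G7,T1):fails  (G7,T4):fails  (G7,T5):fails
Scope holds for no restrictor pair, so the sentence is true.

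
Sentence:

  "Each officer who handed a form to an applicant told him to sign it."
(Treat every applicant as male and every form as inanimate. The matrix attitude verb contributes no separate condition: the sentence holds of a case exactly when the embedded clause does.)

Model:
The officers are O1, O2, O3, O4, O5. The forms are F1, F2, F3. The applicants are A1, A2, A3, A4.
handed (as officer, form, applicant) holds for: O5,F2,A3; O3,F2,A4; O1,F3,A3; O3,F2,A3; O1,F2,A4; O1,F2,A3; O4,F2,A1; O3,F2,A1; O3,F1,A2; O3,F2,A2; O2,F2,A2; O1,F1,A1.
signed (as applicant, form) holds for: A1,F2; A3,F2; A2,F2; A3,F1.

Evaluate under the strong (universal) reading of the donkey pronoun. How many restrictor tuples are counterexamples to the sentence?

"him" takes "an applicant" as antecedent and "it" takes "a form"; both are donkey pronouns co-varying with the restrictor.
Strong reading: for every (o,f,a) with handed(o,f,a), signed(a,f).
Restrictor triples: (O1,F1,A1)→signed(A1,F1) ✗  (O1,F2,A3)→signed(A3,F2) ✓  (O1,F2,A4)→signed(A4,F2) ✗  (O1,F3,A3)→signed(A3,F3) ✗  (O2,F2,A2)→signed(A2,F2) ✓  (O3,F1,A2)→signed(A2,F1) ✗  (O3,F2,A1)→signed(A1,F2) ✓  (O3,F2,A2)→signed(A2,F2) ✓  (O3,F2,A3)→signed(A3,F2) ✓  (O3,F2,A4)→signed(A4,F2) ✗  (O4,F2,A1)→signed(A1,F2) ✓  (O5,F2,A3)→signed(A3,F2) ✓
Counterexamples (restrictor triples failing the scope): 5.

5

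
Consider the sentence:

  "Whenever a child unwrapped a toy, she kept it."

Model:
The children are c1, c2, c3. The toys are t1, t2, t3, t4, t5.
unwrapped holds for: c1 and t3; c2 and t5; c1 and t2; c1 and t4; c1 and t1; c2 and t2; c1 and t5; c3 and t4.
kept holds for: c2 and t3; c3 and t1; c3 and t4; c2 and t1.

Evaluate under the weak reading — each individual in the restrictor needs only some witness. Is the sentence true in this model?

False

"it" takes "a toy" as antecedent — a donkey pronoun bound across the clause boundary.
Weak reading: every child c with some unwrapped-toy has at least one unwrapped-toy t such that kept(c,t).
Per child: c1:✗  c2:✗  c3:✓
c1 has no witness among its unwrapped-toys.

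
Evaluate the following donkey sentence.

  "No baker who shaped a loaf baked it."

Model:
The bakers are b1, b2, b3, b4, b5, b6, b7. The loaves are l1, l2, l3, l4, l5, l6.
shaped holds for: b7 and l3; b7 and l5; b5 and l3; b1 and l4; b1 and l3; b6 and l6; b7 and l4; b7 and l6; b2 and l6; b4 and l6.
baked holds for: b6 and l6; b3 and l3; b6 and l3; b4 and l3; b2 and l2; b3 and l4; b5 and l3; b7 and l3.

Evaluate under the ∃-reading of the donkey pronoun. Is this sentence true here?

False

"it" takes "a loaf" as antecedent — a donkey pronoun bound across the clause boundary.
Truth condition: for no (b,l) with shaped(b,l) does baked(b,l) hold.
Restrictor pairs — does the scope hold? (b1,l3):fails  (b1,l4):fails  (b2,l6):fails  (b4,l6):fails  (b5,l3):holds  (b6,l6):holds  (b7,l3):holds  (b7,l4):fails  (b7,l5):fails  (b7,l6):fails
Scope holds for 3 pair(s), so the sentence is false.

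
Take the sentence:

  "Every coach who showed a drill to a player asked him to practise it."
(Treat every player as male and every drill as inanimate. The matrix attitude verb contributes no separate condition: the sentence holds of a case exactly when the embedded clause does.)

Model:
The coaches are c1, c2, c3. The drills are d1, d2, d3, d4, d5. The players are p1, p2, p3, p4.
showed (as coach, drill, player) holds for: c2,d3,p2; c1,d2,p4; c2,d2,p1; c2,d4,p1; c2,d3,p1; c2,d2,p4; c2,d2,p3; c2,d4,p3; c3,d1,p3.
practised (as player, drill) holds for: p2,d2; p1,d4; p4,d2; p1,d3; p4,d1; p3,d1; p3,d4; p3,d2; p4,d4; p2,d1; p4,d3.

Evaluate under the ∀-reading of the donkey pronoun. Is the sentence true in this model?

"him" takes "a player" as antecedent and "it" takes "a drill"; both are donkey pronouns co-varying with the restrictor.
Strong reading: for every (c,d,p) with showed(c,d,p), practised(p,d).
Restrictor triples: (c1,d2,p4)→practised(p4,d2) ✓  (c2,d2,p1)→practised(p1,d2) ✗  (c2,d2,p3)→practised(p3,d2) ✓  (c2,d2,p4)→practised(p4,d2) ✓  (c2,d3,p1)→practised(p1,d3) ✓  (c2,d3,p2)→practised(p2,d3) ✗  (c2,d4,p1)→practised(p1,d4) ✓  (c2,d4,p3)→practised(p3,d4) ✓  (c3,d1,p3)→practised(p3,d1) ✓
Counterexample: (c2,d2,p1) — practised(p1,d2) does not hold.

False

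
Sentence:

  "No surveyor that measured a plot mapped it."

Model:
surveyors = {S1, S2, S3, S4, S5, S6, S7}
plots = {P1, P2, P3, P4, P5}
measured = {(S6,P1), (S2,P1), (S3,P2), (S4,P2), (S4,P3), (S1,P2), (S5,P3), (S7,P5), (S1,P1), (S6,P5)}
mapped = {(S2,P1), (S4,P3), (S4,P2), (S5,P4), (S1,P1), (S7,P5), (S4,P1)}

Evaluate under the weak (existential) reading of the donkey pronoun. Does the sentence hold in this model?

"it" takes "a plot" as antecedent — a donkey pronoun bound across the clause boundary.
Truth condition: for no (s,p) with measured(s,p) does mapped(s,p) hold.
Restrictor pairs — does the scope hold? (S1,P1):holds  (S1,P2):fails  (S2,P1):holds  (S3,P2):fails  (S4,P2):holds  (S4,P3):holds  (S5,P3):fails  (S6,P1):fails  (S6,P5):fails  (S7,P5):holds
Scope holds for 5 pair(s), so the sentence is false.

False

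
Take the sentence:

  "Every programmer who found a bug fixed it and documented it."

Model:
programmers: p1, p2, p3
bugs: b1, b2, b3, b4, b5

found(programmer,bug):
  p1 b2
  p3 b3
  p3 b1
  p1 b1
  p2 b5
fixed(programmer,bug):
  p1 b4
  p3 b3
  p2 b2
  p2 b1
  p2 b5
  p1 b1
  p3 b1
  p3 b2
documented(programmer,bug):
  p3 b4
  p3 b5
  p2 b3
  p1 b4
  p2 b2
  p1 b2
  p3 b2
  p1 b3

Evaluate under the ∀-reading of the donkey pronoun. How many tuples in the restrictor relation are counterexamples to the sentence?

5

"it" takes "a bug" as antecedent — a donkey pronoun bound across the clause boundary.
Strong reading: for every (p,b) with found(p,b), fixed(p,b) ∧ documented(p,b).
Restrictor pairs: (p1,b1) ✗  (p1,b2) ✗  (p2,b5) ✗  (p3,b1) ✗  (p3,b3) ✗
Counterexamples (restrictor pairs failing the scope): 5.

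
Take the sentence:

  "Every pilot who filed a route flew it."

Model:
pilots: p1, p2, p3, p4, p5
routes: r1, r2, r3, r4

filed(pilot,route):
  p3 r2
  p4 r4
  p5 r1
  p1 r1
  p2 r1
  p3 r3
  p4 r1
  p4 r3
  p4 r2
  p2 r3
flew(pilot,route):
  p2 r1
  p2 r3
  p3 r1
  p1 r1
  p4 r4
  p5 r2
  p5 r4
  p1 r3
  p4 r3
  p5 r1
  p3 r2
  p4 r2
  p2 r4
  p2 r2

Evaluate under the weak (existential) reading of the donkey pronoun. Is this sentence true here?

True

"it" takes "a route" as antecedent — a donkey pronoun bound across the clause boundary.
Weak reading: every pilot p with some filed-route has at least one filed-route r such that flew(p,r).
Per pilot: p1:✓  p2:✓  p3:✓  p4:✓  p5:✓
Every pilot in the restrictor has a witness.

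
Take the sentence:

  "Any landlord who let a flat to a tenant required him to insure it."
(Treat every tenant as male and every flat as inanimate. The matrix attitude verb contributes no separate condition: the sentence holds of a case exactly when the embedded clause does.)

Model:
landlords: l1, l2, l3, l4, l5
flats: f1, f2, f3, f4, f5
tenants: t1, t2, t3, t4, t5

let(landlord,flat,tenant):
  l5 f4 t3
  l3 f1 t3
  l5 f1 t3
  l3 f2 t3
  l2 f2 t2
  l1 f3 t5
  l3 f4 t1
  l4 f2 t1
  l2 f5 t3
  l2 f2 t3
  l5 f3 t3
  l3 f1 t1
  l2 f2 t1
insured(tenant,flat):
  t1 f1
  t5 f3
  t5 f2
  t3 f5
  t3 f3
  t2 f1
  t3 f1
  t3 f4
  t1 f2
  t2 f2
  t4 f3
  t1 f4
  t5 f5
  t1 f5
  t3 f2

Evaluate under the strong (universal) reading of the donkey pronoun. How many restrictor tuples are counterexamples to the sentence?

"him" takes "a tenant" as antecedent and "it" takes "a flat"; both are donkey pronouns co-varying with the restrictor.
Strong reading: for every (l,f,t) with let(l,f,t), insured(t,f).
Restrictor triples: (l1,f3,t5)→insured(t5,f3) ✓  (l2,f2,t1)→insured(t1,f2) ✓  (l2,f2,t2)→insured(t2,f2) ✓  (l2,f2,t3)→insured(t3,f2) ✓  (l2,f5,t3)→insured(t3,f5) ✓  (l3,f1,t1)→insured(t1,f1) ✓  (l3,f1,t3)→insured(t3,f1) ✓  (l3,f2,t3)→insured(t3,f2) ✓  (l3,f4,t1)→insured(t1,f4) ✓  (l4,f2,t1)→insured(t1,f2) ✓  (l5,f1,t3)→insured(t3,f1) ✓  (l5,f3,t3)→insured(t3,f3) ✓  (l5,f4,t3)→insured(t3,f4) ✓
Counterexamples (restrictor triples failing the scope): 0.

0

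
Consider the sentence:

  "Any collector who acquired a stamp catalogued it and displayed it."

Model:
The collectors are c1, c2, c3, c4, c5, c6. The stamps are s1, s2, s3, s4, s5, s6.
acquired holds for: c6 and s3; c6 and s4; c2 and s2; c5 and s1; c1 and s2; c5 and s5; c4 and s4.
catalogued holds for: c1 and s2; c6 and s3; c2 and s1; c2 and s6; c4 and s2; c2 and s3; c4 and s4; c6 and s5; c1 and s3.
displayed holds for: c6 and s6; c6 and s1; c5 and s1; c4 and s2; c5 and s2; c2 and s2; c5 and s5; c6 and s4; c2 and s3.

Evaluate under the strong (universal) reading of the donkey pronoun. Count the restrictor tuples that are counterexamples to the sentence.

"it" takes "a stamp" as antecedent — a donkey pronoun bound across the clause boundary.
Strong reading: for every (c,s) with acquired(c,s), catalogued(c,s) ∧ displayed(c,s).
Restrictor pairs: (c1,s2) ✗  (c2,s2) ✗  (c4,s4) ✗  (c5,s1) ✗  (c5,s5) ✗  (c6,s3) ✗  (c6,s4) ✗
Counterexamples (restrictor pairs failing the scope): 7.

7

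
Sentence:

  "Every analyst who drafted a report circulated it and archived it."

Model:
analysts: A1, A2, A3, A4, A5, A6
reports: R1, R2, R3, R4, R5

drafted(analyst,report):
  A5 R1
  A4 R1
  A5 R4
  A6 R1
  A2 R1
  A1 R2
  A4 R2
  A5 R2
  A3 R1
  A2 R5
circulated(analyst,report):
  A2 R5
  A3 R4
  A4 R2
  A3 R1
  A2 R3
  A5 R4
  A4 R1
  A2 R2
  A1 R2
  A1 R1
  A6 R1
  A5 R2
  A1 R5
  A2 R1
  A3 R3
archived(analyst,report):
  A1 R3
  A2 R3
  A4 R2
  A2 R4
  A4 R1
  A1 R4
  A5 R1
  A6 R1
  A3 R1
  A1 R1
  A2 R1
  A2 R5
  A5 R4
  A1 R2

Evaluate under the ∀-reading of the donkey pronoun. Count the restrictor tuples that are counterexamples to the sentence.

2

"it" takes "a report" as antecedent — a donkey pronoun bound across the clause boundary.
Strong reading: for every (a,r) with drafted(a,r), circulated(a,r) ∧ archived(a,r).
Restrictor pairs: (A1,R2) ✓  (A2,R1) ✓  (A2,R5) ✓  (A3,R1) ✓  (A4,R1) ✓  (A4,R2) ✓  (A5,R1) ✗  (A5,R2) ✗  (A5,R4) ✓  (A6,R1) ✓
Counterexamples (restrictor pairs failing the scope): 2.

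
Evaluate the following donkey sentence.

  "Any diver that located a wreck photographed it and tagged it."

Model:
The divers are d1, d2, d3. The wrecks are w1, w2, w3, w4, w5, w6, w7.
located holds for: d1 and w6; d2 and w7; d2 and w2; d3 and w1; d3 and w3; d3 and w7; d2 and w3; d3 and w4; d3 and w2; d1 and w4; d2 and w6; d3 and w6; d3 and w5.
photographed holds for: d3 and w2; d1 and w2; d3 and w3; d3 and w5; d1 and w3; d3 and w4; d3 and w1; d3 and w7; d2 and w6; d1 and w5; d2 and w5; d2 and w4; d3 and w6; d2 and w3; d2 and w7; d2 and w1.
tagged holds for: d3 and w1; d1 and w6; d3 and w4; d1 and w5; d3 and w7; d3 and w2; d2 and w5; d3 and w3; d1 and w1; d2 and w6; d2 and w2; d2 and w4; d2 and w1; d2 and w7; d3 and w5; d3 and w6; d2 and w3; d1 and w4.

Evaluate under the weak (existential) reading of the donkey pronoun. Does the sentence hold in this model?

"it" takes "a wreck" as antecedent — a donkey pronoun bound across the clause boundary.
Weak reading: every diver d with some located-wreck has at least one located-wreck w such that photographed(d,w) ∧ tagged(d,w).
Per diver: d1:✗  d2:✓  d3:✓
d1 has no witness among its located-wrecks.

False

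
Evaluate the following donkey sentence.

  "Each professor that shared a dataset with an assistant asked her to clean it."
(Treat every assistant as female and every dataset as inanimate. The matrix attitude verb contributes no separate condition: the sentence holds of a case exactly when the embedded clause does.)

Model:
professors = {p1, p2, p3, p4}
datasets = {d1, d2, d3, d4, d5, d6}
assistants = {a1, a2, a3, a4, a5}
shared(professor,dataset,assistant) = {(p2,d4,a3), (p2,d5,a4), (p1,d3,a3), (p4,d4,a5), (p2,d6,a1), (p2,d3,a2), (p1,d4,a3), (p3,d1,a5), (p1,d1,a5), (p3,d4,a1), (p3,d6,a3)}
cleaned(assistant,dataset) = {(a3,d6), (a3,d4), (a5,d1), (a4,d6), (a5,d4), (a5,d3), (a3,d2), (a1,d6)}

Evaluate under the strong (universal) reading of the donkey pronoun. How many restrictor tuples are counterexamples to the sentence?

4

"her" takes "an assistant" as antecedent and "it" takes "a dataset"; both are donkey pronouns co-varying with the restrictor.
Strong reading: for every (p,d,a) with shared(p,d,a), cleaned(a,d).
Restrictor triples: (p1,d1,a5)→cleaned(a5,d1) ✓  (p1,d3,a3)→cleaned(a3,d3) ✗  (p1,d4,a3)→cleaned(a3,d4) ✓  (p2,d3,a2)→cleaned(a2,d3) ✗  (p2,d4,a3)→cleaned(a3,d4) ✓  (p2,d5,a4)→cleaned(a4,d5) ✗  (p2,d6,a1)→cleaned(a1,d6) ✓  (p3,d1,a5)→cleaned(a5,d1) ✓  (p3,d4,a1)→cleaned(a1,d4) ✗  (p3,d6,a3)→cleaned(a3,d6) ✓  (p4,d4,a5)→cleaned(a5,d4) ✓
Counterexamples (restrictor triples failing the scope): 4.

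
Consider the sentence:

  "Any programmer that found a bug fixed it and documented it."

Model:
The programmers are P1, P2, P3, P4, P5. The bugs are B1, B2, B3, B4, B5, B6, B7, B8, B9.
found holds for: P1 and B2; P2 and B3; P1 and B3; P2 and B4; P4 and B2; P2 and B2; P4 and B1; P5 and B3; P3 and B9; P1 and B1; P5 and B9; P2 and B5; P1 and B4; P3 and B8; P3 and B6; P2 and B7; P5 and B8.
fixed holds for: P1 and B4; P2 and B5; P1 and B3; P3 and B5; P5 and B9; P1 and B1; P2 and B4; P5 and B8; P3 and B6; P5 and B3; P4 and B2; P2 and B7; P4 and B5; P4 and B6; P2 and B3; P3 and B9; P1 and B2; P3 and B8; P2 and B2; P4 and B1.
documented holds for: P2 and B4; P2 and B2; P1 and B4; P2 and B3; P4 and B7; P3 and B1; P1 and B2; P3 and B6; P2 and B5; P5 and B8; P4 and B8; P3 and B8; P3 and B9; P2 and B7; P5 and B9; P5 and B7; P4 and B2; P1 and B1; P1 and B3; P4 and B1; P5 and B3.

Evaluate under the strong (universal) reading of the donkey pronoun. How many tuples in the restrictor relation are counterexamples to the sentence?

0

"it" takes "a bug" as antecedent — a donkey pronoun bound across the clause boundary.
Strong reading: for every (p,b) with found(p,b), fixed(p,b) ∧ documented(p,b).
Restrictor pairs: (P1,B1) ✓  (P1,B2) ✓  (P1,B3) ✓  (P1,B4) ✓  (P2,B2) ✓  (P2,B3) ✓  (P2,B4) ✓  (P2,B5) ✓  (P2,B7) ✓  (P3,B6) ✓  (P3,B8) ✓  (P3,B9) ✓  (P4,B1) ✓  (P4,B2) ✓  (P5,B3) ✓  (P5,B8) ✓  (P5,B9) ✓
Counterexamples (restrictor pairs failing the scope): 0.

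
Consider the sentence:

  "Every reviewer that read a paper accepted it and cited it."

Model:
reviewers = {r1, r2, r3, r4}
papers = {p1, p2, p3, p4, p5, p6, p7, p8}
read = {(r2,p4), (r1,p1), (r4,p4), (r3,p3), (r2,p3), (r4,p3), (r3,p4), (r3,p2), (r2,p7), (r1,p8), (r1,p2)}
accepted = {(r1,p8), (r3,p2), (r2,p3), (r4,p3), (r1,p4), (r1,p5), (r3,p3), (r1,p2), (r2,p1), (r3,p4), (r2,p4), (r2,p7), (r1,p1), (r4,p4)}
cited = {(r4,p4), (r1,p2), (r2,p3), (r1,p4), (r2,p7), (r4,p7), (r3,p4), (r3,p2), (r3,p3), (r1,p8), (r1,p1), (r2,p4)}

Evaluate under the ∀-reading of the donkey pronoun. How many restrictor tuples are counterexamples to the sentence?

1

"it" takes "a paper" as antecedent — a donkey pronoun bound across the clause boundary.
Strong reading: for every (r,p) with read(r,p), accepted(r,p) ∧ cited(r,p).
Restrictor pairs: (r1,p1) ✓  (r1,p2) ✓  (r1,p8) ✓  (r2,p3) ✓  (r2,p4) ✓  (r2,p7) ✓  (r3,p2) ✓  (r3,p3) ✓  (r3,p4) ✓  (r4,p3) ✗  (r4,p4) ✓
Counterexamples (restrictor pairs failing the scope): 1.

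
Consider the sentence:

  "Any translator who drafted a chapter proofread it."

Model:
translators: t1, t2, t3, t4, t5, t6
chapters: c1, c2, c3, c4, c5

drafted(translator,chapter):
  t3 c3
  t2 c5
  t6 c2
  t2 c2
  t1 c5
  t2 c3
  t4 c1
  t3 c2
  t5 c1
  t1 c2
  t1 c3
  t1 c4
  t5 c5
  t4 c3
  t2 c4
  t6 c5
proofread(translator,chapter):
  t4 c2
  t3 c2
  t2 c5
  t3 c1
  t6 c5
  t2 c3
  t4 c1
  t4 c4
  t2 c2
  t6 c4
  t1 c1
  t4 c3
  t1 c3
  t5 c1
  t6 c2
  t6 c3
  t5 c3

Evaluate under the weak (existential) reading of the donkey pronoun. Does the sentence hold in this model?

True

"it" takes "a chapter" as antecedent — a donkey pronoun bound across the clause boundary.
Weak reading: every translator t with some drafted-chapter has at least one drafted-chapter c such that proofread(t,c).
Per translator: t1:✓  t2:✓  t3:✓  t4:✓  t5:✓  t6:✓
Every translator in the restrictor has a witness.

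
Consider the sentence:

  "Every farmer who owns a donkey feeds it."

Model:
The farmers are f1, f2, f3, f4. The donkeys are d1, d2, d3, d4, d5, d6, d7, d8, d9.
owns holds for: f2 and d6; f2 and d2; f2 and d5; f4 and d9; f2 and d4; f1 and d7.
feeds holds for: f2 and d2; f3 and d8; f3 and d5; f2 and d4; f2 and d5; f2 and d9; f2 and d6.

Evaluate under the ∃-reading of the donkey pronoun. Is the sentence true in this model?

"it" takes "a donkey" as antecedent — a donkey pronoun bound across the clause boundary.
Weak reading: every farmer f with some owns-donkey has at least one owns-donkey d such that feeds(f,d).
Per farmer: f1:✗  f2:✓  f4:✗
f1 has no witness among its owns-donkeys.

False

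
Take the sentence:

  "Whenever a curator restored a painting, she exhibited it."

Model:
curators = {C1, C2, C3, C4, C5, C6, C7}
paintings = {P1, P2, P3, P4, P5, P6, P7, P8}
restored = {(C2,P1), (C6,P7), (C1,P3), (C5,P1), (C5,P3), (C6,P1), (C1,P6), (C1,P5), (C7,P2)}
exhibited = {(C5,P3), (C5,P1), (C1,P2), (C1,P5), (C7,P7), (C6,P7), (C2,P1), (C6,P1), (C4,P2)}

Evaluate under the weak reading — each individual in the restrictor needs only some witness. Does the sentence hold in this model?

False

"it" takes "a painting" as antecedent — a donkey pronoun bound across the clause boundary.
Weak reading: every curator c with some restored-painting has at least one restored-painting p such that exhibited(c,p).
Per curator: C1:✓  C2:✓  C5:✓  C6:✓  C7:✗
C7 has no witness among its restored-paintings.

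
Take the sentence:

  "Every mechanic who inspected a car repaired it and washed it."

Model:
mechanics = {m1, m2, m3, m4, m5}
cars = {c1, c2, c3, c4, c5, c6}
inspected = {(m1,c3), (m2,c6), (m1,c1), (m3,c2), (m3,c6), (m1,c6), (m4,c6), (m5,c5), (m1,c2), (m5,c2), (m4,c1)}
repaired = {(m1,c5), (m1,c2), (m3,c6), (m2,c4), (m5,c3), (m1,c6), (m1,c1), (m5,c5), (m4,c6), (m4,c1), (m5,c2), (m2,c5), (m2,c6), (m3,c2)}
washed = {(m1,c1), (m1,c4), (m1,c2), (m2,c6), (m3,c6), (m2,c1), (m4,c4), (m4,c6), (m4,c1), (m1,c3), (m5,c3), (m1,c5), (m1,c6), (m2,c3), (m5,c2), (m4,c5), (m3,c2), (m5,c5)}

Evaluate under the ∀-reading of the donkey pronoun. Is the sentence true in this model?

"it" takes "a car" as antecedent — a donkey pronoun bound across the clause boundary.
Strong reading: for every (m,c) with inspected(m,c), repaired(m,c) ∧ washed(m,c).
Restrictor pairs: (m1,c1) ✓  (m1,c2) ✓  (m1,c3) ✗  (m1,c6) ✓  (m2,c6) ✓  (m3,c2) ✓  (m3,c6) ✓  (m4,c1) ✓  (m4,c6) ✓  (m5,c2) ✓  (m5,c5) ✓
Counterexample: (m1,c3) is in inspected but fails the scope.

False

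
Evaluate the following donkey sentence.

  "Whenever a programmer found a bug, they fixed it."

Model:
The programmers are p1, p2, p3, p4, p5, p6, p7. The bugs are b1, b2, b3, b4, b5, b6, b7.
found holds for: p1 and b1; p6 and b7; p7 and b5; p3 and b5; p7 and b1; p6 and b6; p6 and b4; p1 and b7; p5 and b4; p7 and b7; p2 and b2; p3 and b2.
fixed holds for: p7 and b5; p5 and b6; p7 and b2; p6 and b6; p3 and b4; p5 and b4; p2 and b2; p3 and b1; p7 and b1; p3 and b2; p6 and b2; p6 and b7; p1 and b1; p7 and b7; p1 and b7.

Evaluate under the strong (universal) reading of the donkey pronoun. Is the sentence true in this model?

False

"it" takes "a bug" as antecedent — a donkey pronoun bound across the clause boundary.
Strong reading: for every (p,b) with found(p,b), fixed(p,b).
Restrictor pairs: (p1,b1) ✓  (p1,b7) ✓  (p2,b2) ✓  (p3,b2) ✓  (p3,b5) ✗  (p5,b4) ✓  (p6,b4) ✗  (p6,b6) ✓  (p6,b7) ✓  (p7,b1) ✓  (p7,b5) ✓  (p7,b7) ✓
Counterexample: (p3,b5) is in found but fails the scope.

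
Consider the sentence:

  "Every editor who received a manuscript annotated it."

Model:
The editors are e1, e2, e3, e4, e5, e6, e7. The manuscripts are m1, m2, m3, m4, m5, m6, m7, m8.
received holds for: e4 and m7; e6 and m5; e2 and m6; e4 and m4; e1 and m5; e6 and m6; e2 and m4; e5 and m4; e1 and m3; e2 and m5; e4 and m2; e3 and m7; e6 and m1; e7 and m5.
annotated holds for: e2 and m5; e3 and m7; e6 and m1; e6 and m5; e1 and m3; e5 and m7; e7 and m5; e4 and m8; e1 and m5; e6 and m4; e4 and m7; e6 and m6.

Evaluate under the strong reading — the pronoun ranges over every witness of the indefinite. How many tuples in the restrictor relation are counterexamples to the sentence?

5

"it" takes "a manuscript" as antecedent — a donkey pronoun bound across the clause boundary.
Strong reading: for every (e,m) with received(e,m), annotated(e,m).
Restrictor pairs: (e1,m3) ✓  (e1,m5) ✓  (e2,m4) ✗  (e2,m5) ✓  (e2,m6) ✗  (e3,m7) ✓  (e4,m2) ✗  (e4,m4) ✗  (e4,m7) ✓  (e5,m4) ✗  (e6,m1) ✓  (e6,m5) ✓  (e6,m6) ✓  (e7,m5) ✓
Counterexamples (restrictor pairs failing the scope): 5.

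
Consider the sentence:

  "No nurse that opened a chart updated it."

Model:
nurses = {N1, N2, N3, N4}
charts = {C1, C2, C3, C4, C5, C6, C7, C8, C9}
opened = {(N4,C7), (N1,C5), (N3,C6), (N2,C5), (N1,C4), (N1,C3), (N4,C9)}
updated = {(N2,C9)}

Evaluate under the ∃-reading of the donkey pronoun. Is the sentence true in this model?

True

"it" takes "a chart" as antecedent — a donkey pronoun bound across the clause boundary.
Truth condition: for no (n,c) with opened(n,c) does updated(n,c) hold.
Restrictor pairs — does the scope hold? (N1,C3):fails  (N1,C4):fails  (N1,C5):fails  (N2,C5):fails  (N3,C6):fails  (N4,C7):fails  (N4,C9):fails
Scope holds for no restrictor pair, so the sentence is true.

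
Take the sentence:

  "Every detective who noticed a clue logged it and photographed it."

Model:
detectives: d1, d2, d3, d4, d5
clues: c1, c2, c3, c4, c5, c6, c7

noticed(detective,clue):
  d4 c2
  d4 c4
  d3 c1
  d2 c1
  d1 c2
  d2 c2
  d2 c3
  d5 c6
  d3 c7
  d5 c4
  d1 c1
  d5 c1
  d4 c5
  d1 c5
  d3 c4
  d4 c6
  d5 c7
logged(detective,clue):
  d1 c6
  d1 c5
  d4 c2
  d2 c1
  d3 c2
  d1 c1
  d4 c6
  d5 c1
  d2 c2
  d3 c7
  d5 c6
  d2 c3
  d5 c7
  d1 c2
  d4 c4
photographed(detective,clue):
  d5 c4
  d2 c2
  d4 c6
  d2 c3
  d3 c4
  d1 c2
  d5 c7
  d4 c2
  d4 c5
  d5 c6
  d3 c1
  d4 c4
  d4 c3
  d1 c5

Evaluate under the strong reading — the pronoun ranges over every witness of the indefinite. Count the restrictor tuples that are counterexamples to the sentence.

8

"it" takes "a clue" as antecedent — a donkey pronoun bound across the clause boundary.
Strong reading: for every (d,c) with noticed(d,c), logged(d,c) ∧ photographed(d,c).
Restrictor pairs: (d1,c1) ✗  (d1,c2) ✓  (d1,c5) ✓  (d2,c1) ✗  (d2,c2) ✓  (d2,c3) ✓  (d3,c1) ✗  (d3,c4) ✗  (d3,c7) ✗  (d4,c2) ✓  (d4,c4) ✓  (d4,c5) ✗  (d4,c6) ✓  (d5,c1) ✗  (d5,c4) ✗  (d5,c6) ✓  (d5,c7) ✓
Counterexamples (restrictor pairs failing the scope): 8.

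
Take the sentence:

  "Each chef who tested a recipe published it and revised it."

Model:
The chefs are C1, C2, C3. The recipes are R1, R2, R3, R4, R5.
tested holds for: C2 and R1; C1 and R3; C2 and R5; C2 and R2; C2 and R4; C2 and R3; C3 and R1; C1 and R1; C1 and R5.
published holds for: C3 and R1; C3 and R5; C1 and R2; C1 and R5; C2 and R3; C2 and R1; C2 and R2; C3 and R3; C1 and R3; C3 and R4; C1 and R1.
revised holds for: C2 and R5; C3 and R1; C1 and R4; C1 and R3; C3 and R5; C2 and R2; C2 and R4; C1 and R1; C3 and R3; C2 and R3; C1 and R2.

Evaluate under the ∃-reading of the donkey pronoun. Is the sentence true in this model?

"it" takes "a recipe" as antecedent — a donkey pronoun bound across the clause boundary.
Weak reading: every chef c with some tested-recipe has at least one tested-recipe r such that published(c,r) ∧ revised(c,r).
Per chef: C1:✓  C2:✓  C3:✓
Every chef in the restrictor has a witness.

True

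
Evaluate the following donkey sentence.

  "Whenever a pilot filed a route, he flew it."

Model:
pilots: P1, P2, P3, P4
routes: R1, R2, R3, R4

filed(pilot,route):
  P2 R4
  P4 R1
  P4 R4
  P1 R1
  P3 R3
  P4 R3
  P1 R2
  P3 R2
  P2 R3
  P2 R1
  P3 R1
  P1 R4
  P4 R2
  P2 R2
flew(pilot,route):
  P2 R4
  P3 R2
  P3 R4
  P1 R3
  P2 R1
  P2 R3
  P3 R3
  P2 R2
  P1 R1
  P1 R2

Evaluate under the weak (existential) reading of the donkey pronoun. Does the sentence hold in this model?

"it" takes "a route" as antecedent — a donkey pronoun bound across the clause boundary.
Weak reading: every pilot p with some filed-route has at least one filed-route r such that flew(p,r).
Per pilot: P1:✓  P2:✓  P3:✓  P4:✗
P4 has no witness among its filed-routes.

False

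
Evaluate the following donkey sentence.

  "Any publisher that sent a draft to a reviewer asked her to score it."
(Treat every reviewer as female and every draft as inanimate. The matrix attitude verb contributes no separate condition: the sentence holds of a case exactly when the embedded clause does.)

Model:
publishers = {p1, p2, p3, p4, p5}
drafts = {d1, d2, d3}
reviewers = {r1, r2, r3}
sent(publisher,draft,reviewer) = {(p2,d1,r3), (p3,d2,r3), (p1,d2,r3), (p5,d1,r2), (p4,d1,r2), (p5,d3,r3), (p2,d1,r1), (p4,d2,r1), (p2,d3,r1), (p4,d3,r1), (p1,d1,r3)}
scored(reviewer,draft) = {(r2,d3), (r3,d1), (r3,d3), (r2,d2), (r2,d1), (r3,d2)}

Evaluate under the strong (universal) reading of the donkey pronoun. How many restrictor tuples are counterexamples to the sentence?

"her" takes "a reviewer" as antecedent and "it" takes "a draft"; both are donkey pronouns co-varying with the restrictor.
Strong reading: for every (p,d,r) with sent(p,d,r), scored(r,d).
Restrictor triples: (p1,d1,r3)→scored(r3,d1) ✓  (p1,d2,r3)→scored(r3,d2) ✓  (p2,d1,r1)→scored(r1,d1) ✗  (p2,d1,r3)→scored(r3,d1) ✓  (p2,d3,r1)→scored(r1,d3) ✗  (p3,d2,r3)→scored(r3,d2) ✓  (p4,d1,r2)→scored(r2,d1) ✓  (p4,d2,r1)→scored(r1,d2) ✗  (p4,d3,r1)→scored(r1,d3) ✗  (p5,d1,r2)→scored(r2,d1) ✓  (p5,d3,r3)→scored(r3,d3) ✓
Counterexamples (restrictor triples failing the scope): 4.

4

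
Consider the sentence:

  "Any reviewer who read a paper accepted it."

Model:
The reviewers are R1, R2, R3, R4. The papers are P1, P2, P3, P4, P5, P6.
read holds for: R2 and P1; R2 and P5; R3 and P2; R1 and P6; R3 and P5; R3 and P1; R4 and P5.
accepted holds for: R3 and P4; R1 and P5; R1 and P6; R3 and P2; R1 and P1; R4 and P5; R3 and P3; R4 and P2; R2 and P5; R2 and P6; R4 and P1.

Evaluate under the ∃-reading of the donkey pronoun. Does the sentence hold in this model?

True

"it" takes "a paper" as antecedent — a donkey pronoun bound across the clause boundary.
Weak reading: every reviewer r with some read-paper has at least one read-paper p such that accepted(r,p).
Per reviewer: R1:✓  R2:✓  R3:✓  R4:✓
Every reviewer in the restrictor has a witness.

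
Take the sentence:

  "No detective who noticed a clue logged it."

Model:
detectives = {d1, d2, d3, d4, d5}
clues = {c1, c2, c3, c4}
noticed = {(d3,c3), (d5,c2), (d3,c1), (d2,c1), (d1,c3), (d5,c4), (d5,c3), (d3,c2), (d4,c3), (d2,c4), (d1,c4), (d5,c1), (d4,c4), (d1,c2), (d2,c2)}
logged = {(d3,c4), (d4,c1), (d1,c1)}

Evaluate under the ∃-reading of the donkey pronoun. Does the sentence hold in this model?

True

"it" takes "a clue" as antecedent — a donkey pronoun bound across the clause boundary.
Truth condition: for no (d,c) with noticed(d,c) does logged(d,c) hold.
Restrictor pairs — does the scope hold? (d1,c2):fails  (d1,c3):fails  (d1,c4):fails  (d2,c1):fails  (d2,c2):fails  (d2,c4):fails  (d3,c1):fails  (d3,c2):fails  (d3,c3):fails  (d4,c3):fails  (d4,c4):fails  (d5,c1):fails  (d5,c2):fails  (d5,c3):fails  (d5,c4):fails
Scope holds for no restrictor pair, so the sentence is true.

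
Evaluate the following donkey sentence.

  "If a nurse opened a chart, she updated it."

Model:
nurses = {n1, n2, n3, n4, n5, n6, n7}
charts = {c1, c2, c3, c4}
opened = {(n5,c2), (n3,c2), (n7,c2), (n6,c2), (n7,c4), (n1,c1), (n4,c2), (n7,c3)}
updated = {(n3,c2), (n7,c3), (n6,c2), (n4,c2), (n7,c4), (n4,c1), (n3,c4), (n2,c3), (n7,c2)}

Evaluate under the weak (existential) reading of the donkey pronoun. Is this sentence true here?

"it" takes "a chart" as antecedent — a donkey pronoun bound across the clause boundary.
Weak reading: every nurse n with some opened-chart has at least one opened-chart c such that updated(n,c).
Per nurse: n1:✗  n3:✓  n4:✓  n5:✗  n6:✓  n7:✓
n1 has no witness among its opened-charts.

False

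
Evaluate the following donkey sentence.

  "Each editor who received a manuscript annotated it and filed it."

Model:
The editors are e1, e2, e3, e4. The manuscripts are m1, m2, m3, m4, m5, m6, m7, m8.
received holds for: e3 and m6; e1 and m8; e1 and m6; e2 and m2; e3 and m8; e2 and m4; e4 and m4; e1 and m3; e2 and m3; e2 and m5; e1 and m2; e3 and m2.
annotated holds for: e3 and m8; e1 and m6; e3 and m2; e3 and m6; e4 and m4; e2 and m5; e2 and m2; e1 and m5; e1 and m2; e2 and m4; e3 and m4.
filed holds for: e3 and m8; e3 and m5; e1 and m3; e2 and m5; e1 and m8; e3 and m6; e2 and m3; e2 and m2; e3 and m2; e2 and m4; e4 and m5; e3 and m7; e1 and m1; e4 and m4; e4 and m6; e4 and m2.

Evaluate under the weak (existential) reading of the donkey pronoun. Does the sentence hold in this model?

"it" takes "a manuscript" as antecedent — a donkey pronoun bound across the clause boundary.
Weak reading: every editor e with some received-manuscript has at least one received-manuscript m such that annotated(e,m) ∧ filed(e,m).
Per editor: e1:✗  e2:✓  e3:✓  e4:✓
e1 has no witness among its received-manuscripts.

False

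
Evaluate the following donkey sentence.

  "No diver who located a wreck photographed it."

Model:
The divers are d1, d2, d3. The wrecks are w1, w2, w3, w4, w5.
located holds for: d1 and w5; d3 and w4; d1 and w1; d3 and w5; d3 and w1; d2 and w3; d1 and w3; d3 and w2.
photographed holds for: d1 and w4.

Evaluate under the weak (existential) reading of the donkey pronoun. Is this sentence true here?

True

"it" takes "a wreck" as antecedent — a donkey pronoun bound across the clause boundary.
Truth condition: for no (d,w) with located(d,w) does photographed(d,w) hold.
Restrictor pairs — does the scope hold? (d1,w1):fails  (d1,w3):fails  (d1,w5):fails  (d2,w3):fails  (d3,w1):fails  (d3,w2):fails  (d3,w4):fails  (d3,w5):fails
Scope holds for no restrictor pair, so the sentence is true.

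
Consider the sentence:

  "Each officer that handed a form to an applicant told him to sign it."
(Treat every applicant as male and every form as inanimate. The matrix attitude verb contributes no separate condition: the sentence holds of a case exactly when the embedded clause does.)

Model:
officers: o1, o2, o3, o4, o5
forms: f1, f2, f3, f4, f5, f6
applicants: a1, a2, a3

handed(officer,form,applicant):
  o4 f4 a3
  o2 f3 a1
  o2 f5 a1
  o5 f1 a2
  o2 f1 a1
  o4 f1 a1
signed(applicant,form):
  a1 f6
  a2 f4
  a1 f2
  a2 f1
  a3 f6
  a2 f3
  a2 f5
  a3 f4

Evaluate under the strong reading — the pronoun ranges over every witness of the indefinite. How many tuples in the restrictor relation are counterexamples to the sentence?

"him" takes "an applicant" as antecedent and "it" takes "a form"; both are donkey pronouns co-varying with the restrictor.
Strong reading: for every (o,f,a) with handed(o,f,a), signed(a,f).
Restrictor triples: (o2,f1,a1)→signed(a1,f1) ✗  (o2,f3,a1)→signed(a1,f3) ✗  (o2,f5,a1)→signed(a1,f5) ✗  (o4,f1,a1)→signed(a1,f1) ✗  (o4,f4,a3)→signed(a3,f4) ✓  (o5,f1,a2)→signed(a2,f1) ✓
Counterexamples (restrictor triples failing the scope): 4.

4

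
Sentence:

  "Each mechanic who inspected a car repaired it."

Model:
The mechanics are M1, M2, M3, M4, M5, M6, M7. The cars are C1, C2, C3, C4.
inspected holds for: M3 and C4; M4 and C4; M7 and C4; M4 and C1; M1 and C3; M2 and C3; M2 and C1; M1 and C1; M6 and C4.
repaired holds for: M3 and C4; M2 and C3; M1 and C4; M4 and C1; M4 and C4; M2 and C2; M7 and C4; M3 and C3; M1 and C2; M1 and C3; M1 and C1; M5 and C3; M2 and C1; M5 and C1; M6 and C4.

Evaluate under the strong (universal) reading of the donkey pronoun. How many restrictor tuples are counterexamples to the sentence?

0

"it" takes "a car" as antecedent — a donkey pronoun bound across the clause boundary.
Strong reading: for every (m,c) with inspected(m,c), repaired(m,c).
Restrictor pairs: (M1,C1) ✓  (M1,C3) ✓  (M2,C1) ✓  (M2,C3) ✓  (M3,C4) ✓  (M4,C1) ✓  (M4,C4) ✓  (M6,C4) ✓  (M7,C4) ✓
Counterexamples (restrictor pairs failing the scope): 0.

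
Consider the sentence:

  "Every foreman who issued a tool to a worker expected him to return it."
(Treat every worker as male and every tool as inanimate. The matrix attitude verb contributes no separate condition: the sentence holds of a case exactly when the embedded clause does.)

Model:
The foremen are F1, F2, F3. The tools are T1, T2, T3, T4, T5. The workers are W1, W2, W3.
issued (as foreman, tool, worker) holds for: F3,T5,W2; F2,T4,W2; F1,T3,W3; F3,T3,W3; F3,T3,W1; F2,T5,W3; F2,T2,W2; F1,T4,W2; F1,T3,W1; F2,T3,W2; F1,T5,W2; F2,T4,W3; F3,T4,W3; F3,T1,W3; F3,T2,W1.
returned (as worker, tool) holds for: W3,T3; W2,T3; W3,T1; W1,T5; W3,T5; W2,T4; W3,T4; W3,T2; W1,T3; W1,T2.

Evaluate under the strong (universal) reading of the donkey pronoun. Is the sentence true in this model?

"him" takes "a worker" as antecedent and "it" takes "a tool"; both are donkey pronouns co-varying with the restrictor.
Strong reading: for every (f,t,w) with issued(f,t,w), returned(w,t).
Restrictor triples: (F1,T3,W1)→returned(W1,T3) ✓  (F1,T3,W3)→returned(W3,T3) ✓  (F1,T4,W2)→returned(W2,T4) ✓  (F1,T5,W2)→returned(W2,T5) ✗  (F2,T2,W2)→returned(W2,T2) ✗  (F2,T3,W2)→returned(W2,T3) ✓  (F2,T4,W2)→returned(W2,T4) ✓  (F2,T4,W3)→returned(W3,T4) ✓  (F2,T5,W3)→returned(W3,T5) ✓  (F3,T1,W3)→returned(W3,T1) ✓  (F3,T2,W1)→returned(W1,T2) ✓  (F3,T3,W1)→returned(W1,T3) ✓  (F3,T3,W3)→returned(W3,T3) ✓  (F3,T4,W3)→returned(W3,T4) ✓  (F3,T5,W2)→returned(W2,T5) ✗
Counterexample: (F1,T5,W2) — returned(W2,T5) does not hold.

False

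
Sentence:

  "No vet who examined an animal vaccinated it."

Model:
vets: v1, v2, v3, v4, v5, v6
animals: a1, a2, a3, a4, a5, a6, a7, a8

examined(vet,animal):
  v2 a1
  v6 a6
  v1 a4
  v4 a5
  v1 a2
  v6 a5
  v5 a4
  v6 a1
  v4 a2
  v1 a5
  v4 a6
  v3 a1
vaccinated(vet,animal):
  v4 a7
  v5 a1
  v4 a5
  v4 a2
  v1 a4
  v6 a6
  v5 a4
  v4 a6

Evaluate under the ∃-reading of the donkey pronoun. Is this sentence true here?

False

"it" takes "an animal" as antecedent — a donkey pronoun bound across the clause boundary.
Truth condition: for no (v,a) with examined(v,a) does vaccinated(v,a) hold.
Restrictor pairs — does the scope hold? (v1,a2):fails  (v1,a4):holds  (v1,a5):fails  (v2,a1):fails  (v3,a1):fails  (v4,a2):holds  (v4,a5):holds  (v4,a6):holds  (v5,a4):holds  (v6,a1):fails  (v6,a5):fails  (v6,a6):holds
Scope holds for 6 pair(s), so the sentence is false.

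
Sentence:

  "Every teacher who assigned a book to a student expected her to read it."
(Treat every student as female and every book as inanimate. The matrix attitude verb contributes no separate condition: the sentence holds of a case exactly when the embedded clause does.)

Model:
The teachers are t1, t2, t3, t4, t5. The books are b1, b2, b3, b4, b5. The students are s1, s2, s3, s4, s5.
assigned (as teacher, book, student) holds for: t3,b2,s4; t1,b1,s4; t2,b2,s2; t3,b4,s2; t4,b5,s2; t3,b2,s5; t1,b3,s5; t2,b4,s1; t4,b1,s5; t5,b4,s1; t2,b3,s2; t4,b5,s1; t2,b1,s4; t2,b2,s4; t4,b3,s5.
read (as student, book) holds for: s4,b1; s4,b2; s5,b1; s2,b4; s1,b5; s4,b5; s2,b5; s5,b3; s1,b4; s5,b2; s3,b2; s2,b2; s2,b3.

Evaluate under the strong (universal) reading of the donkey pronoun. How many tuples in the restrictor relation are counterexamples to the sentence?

"her" takes "a student" as antecedent and "it" takes "a book"; both are donkey pronouns co-varying with the restrictor.
Strong reading: for every (t,b,s) with assigned(t,b,s), read(s,b).
Restrictor triples: (t1,b1,s4)→read(s4,b1) ✓  (t1,b3,s5)→read(s5,b3) ✓  (t2,b1,s4)→read(s4,b1) ✓  (t2,b2,s2)→read(s2,b2) ✓  (t2,b2,s4)→read(s4,b2) ✓  (t2,b3,s2)→read(s2,b3) ✓  (t2,b4,s1)→read(s1,b4) ✓  (t3,b2,s4)→read(s4,b2) ✓  (t3,b2,s5)→read(s5,b2) ✓  (t3,b4,s2)→read(s2,b4) ✓  (t4,b1,s5)→read(s5,b1) ✓  (t4,b3,s5)→read(s5,b3) ✓  (t4,b5,s1)→read(s1,b5) ✓  (t4,b5,s2)→read(s2,b5) ✓  (t5,b4,s1)→read(s1,b4) ✓
Counterexamples (restrictor triples failing the scope): 0.

0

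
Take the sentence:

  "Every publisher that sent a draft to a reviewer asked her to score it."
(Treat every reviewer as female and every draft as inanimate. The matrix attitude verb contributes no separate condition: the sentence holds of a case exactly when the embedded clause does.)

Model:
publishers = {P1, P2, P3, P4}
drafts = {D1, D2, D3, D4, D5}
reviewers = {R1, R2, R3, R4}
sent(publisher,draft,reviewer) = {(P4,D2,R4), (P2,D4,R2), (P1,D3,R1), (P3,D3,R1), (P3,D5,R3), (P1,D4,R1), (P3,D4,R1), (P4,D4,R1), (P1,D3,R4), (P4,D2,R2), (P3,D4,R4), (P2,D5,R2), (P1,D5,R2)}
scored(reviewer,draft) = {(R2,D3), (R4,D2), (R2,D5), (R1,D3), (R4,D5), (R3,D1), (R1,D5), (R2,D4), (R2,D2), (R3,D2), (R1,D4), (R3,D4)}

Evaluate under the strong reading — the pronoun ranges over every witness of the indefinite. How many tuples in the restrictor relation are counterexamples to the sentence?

"her" takes "a reviewer" as antecedent and "it" takes "a draft"; both are donkey pronouns co-varying with the restrictor.
Strong reading: for every (p,d,r) with sent(p,d,r), scored(r,d).
Restrictor triples: (P1,D3,R1)→scored(R1,D3) ✓  (P1,D3,R4)→scored(R4,D3) ✗  (P1,D4,R1)→scored(R1,D4) ✓  (P1,D5,R2)→scored(R2,D5) ✓  (P2,D4,R2)→scored(R2,D4) ✓  (P2,D5,R2)→scored(R2,D5) ✓  (P3,D3,R1)→scored(R1,D3) ✓  (P3,D4,R1)→scored(R1,D4) ✓  (P3,D4,R4)→scored(R4,D4) ✗  (P3,D5,R3)→scored(R3,D5) ✗  (P4,D2,R2)→scored(R2,D2) ✓  (P4,D2,R4)→scored(R4,D2) ✓  (P4,D4,R1)→scored(R1,D4) ✓
Counterexamples (restrictor triples failing the scope): 3.

3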